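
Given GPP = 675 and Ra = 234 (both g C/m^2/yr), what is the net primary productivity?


NPP = GPP - Ra = 675 - 234 = 441 g C/m^2/yr

441 g C/m^2/yr


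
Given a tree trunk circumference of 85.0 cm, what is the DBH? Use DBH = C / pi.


DBH = C / pi = 85.0 / 3.141593 = 27.0563 ≈ 27.06 cm

27.06 cm


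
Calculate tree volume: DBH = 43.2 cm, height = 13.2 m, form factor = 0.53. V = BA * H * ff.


(D/200)^2 = (43.2/200)^2 = 0.216^2 = 0.046656
BA = 3.141593 * 0.046656 = 0.146574 m^2
V = 0.146574 * 13.2 * 0.53 = 1.02543 ≈ 1.025 m^3

1.025 m^3


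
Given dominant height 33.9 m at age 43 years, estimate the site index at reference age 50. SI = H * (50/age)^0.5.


50/43 = 1.16279
(1.16279)^0.5 = 1.07833
SI = 33.9 * 1.07833 = 36.5554 ≈ 36.6 m

36.6 m


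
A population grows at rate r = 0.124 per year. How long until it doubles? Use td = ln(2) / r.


td = ln(2) / 0.124 = 0.693147 / 0.124 = 5.58990 ≈ 5.6 years

5.6 years


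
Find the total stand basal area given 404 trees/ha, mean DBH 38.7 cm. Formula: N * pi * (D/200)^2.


(D/200)^2 = (38.7/200)^2 = 0.1935^2 = 0.03744225
Individual BA = 3.141593 * 0.03744225 = 0.117628 m^2
Stand BA = 404 * 0.117628 = 47.5217 ≈ 47.52 m^2/ha

47.52 m^2/ha


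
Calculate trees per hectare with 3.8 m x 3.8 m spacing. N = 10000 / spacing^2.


N = 10000 / 3.8^2 = 10000 / 14.44 = 692.521 ≈ 693 trees/ha

693 trees/ha


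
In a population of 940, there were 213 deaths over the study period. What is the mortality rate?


Mortality rate = 213 / 940 = 0.226596 ≈ 0.2266

0.2266


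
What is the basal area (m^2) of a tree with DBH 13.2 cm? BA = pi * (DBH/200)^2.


D/200 = 13.2/200 = 0.066 m
(D/200)^2 = 0.066^2 = 0.004356
BA = 3.141593 * 0.004356 = 0.0136848 ≈ 0.0137 m^2

0.0137 m^2


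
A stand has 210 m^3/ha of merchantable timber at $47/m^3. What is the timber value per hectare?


Value = 210 * 47 = $9870/ha

$9870/ha


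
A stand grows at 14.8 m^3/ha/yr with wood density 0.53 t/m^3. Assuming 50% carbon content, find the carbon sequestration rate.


C = 14.8 * 0.53 * 0.5 = 3.922 ≈ 3.92 t C/ha/yr

3.92 t C/ha/yr


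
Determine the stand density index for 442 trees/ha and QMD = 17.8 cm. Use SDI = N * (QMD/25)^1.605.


QMD/25 = 17.8/25 = 0.712
(0.712)^1.605 = exp(1.605 * ln(0.712)) = exp(1.605 * (-0.339677)) = exp(-0.545182) = 0.579736
SDI = 442 * 0.579736 = 256.243 ≈ 256

256


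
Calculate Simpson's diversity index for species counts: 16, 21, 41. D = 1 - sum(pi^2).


Total N = 16 + 21 + 41 = 78
Per-species terms:
  p = 16/78 = 0.205128; p^2 = 0.205128^2 = 0.042077
  p = 21/78 = 0.269231; p^2 = 0.269231^2 = 0.072485
  p = 41/78 = 0.525641; p^2 = 0.525641^2 = 0.276298
sum(p^2) = 0.042077 + 0.072485 + 0.276298 = 0.390860
D = 1 - 0.390860 = 0.609140 ≈ 0.6091

0.6091


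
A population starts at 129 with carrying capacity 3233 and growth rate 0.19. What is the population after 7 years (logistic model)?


(K - N0)/N0 = (3233 - 129)/129 = 3104/129 = 24.0620
r*t = 0.19 * 7 = 1.33; exp(-1.33) = 0.264477
24.0620 * 0.264477 = 6.36385
1 + 6.36385 = 7.36385
N = 3233 / 7.36385 = 439.037 ≈ 439

439


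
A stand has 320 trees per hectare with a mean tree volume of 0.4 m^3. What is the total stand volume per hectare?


V_stand = 320 * 0.4 = 128.0 m^3/ha

128.0 m^3/ha


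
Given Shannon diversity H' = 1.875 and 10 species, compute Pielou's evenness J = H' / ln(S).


ln(10) = 2.30259
J = H' / ln(S) = 1.875 / 2.30259 = 0.814300 ≈ 0.8143

0.8143


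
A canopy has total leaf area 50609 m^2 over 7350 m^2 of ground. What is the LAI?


LAI = 50609 / 7350 = 6.8856 ≈ 6.89

6.89


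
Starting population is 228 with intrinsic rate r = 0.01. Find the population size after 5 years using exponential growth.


r*t = 0.01 * 5 = 0.05
exp(0.05) = 1.05127
N = 228 * 1.05127 = 239.690 ≈ 240

240


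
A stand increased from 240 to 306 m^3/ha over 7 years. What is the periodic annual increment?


PAI = (V2 - V1) / period = (306 - 240) / 7 = 66 / 7 = 9.4286 ≈ 9.43 m^3/ha/yr

9.43 m^3/ha/yr


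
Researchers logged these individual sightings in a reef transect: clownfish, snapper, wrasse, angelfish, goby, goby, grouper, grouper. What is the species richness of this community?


Total individuals logged = 8
Distinct species (count of individuals): clownfish (1), snapper (1), wrasse (1), angelfish (1), goby (2), grouper (2)
Species richness = number of distinct species = 6

6


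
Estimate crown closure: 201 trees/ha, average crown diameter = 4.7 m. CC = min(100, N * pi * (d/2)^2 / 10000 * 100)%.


(d/2)^2 = (4.7/2)^2 = 2.35^2 = 5.5225
Crown area = 3.141593 * 5.5225 = 17.3494 m^2
N * area / 10000 * 100 = 201 * 17.3494 / 10000 * 100 = 34.8723
CC = min(100, 34.8723) = 34.8723 ≈ 34.9%

34.9%


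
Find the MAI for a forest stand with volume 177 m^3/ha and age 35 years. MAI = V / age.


MAI = 177 / 35 = 5.0571 ≈ 5.06 m^3/ha/yr

5.06 m^3/ha/yr


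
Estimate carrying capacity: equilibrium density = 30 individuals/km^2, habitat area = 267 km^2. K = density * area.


K = 30 * 267 = 8010 individuals

8010 individuals


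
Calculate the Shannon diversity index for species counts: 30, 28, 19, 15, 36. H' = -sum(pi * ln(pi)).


Total N = 30 + 28 + 19 + 15 + 36 = 128
Per-species terms:
  p = 30/128 = 0.234375; ln(p) = -1.450833; p*ln(p) = 0.234375 * (-1.450833) = -0.340039
  p = 28/128 = 0.218750; ln(p) = -1.519826; p*ln(p) = 0.218750 * (-1.519826) = -0.332462
  p = 19/128 = 0.148438; ln(p) = -1.907588; p*ln(p) = 0.148438 * (-1.907588) = -0.283159
  p = 15/128 = 0.117188; ln(p) = -2.143976; p*ln(p) = 0.117188 * (-2.143976) = -0.251248
  p = 36/128 = 0.281250; ln(p) = -1.268511; p*ln(p) = 0.281250 * (-1.268511) = -0.356769
sum(p*ln(p)) = (-0.340039) + (-0.332462) + (-0.283159) + (-0.251248) + (-0.356769) = -1.563677
H' = -(-1.563677) = 1.563677 ≈ 1.5637

1.5637


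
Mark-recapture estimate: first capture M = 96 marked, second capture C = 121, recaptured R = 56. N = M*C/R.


N = M * C / R = 96 * 121 / 56 = 11616 / 56 = 207.43 ≈ 207

207 individuals


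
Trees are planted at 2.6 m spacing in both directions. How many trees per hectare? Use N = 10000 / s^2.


N = 10000 / 2.6^2 = 10000 / 6.76 = 1479.29 ≈ 1479 trees/ha

1479 trees/ha


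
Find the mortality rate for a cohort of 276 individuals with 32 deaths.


Mortality rate = 32 / 276 = 0.115942 ≈ 0.1159

0.1159


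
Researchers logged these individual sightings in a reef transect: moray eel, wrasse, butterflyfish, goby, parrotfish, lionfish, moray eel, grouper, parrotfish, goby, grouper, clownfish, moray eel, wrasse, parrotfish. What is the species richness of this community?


Total individuals logged = 15
Distinct species (count of individuals): moray eel (3), wrasse (2), butterflyfish (1), goby (2), parrotfish (3), lionfish (1), grouper (2), clownfish (1)
Species richness = number of distinct species = 8

8


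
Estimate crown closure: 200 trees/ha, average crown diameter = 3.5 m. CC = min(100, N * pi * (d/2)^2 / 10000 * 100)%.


(d/2)^2 = (3.5/2)^2 = 1.75^2 = 3.0625
Crown area = 3.141593 * 3.0625 = 9.62113 m^2
N * area / 10000 * 100 = 200 * 9.62113 / 10000 * 100 = 19.2423
CC = min(100, 19.2423) = 19.2423 ≈ 19.2%

19.2%


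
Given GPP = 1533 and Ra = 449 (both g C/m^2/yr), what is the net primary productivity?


NPP = GPP - Ra = 1533 - 449 = 1084 g C/m^2/yr

1084 g C/m^2/yr


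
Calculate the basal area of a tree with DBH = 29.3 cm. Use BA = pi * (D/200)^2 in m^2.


D/200 = 29.3/200 = 0.1465 m
(D/200)^2 = 0.1465^2 = 0.02146225
BA = 3.141593 * 0.02146225 = 0.0674257 ≈ 0.0674 m^2

0.0674 m^2


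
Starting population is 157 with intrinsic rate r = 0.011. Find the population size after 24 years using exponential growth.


r*t = 0.011 * 24 = 0.264
exp(0.264) = 1.30213
N = 157 * 1.30213 = 204.434 ≈ 204

204


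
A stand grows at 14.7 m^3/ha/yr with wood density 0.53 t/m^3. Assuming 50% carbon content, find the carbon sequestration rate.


C = 14.7 * 0.53 * 0.5 = 3.8955 ≈ 3.90 t C/ha/yr

3.90 t C/ha/yr


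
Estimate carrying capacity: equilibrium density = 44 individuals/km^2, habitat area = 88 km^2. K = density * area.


K = 44 * 88 = 3872 individuals

3872 individuals


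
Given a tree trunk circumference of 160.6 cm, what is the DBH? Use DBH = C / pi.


DBH = C / pi = 160.6 / 3.141593 = 51.1206 ≈ 51.12 cm

51.12 cm


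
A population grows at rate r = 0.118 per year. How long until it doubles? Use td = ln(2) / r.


td = ln(2) / 0.118 = 0.693147 / 0.118 = 5.87413 ≈ 5.9 years

5.9 years


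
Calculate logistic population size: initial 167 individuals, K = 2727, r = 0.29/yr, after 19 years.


(K - N0)/N0 = (2727 - 167)/167 = 2560/167 = 15.3293
r*t = 0.29 * 19 = 5.51; exp(-5.51) = 0.00404611
15.3293 * 0.00404611 = 0.0620240
1 + 0.0620240 = 1.06202
N = 2727 / 1.06202 = 2567.75 ≈ 2568

2568


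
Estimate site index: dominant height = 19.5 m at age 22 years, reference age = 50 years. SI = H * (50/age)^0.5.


50/22 = 2.27273
(2.27273)^0.5 = 1.50756
SI = 19.5 * 1.50756 = 29.3974 ≈ 29.4 m

29.4 m


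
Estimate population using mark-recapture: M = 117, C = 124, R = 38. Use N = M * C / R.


N = M * C / R = 117 * 124 / 38 = 14508 / 38 = 381.79 ≈ 382

382 individuals


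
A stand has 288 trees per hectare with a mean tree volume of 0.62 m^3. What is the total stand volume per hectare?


V_stand = 288 * 0.62 = 178.56 ≈ 178.6 m^3/ha

178.6 m^3/ha


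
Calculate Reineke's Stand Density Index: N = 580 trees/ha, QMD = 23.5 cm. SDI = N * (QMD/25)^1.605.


QMD/25 = 23.5/25 = 0.94
(0.94)^1.605 = exp(1.605 * ln(0.94)) = exp(1.605 * (-0.0618754)) = exp(-0.0993100) = 0.905462
SDI = 580 * 0.905462 = 525.168 ≈ 525

525


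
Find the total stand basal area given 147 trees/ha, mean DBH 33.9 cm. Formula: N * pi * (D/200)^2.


(D/200)^2 = (33.9/200)^2 = 0.1695^2 = 0.02873025
Individual BA = 3.141593 * 0.02873025 = 0.0902588 m^2
Stand BA = 147 * 0.0902588 = 13.2680 ≈ 13.27 m^2/ha

13.27 m^2/ha


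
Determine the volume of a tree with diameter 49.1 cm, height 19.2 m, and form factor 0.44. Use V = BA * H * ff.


(D/200)^2 = (49.1/200)^2 = 0.2455^2 = 0.06027025
BA = 3.141593 * 0.06027025 = 0.189345 m^2
V = 0.189345 * 19.2 * 0.44 = 1.59959 ≈ 1.600 m^3

1.600 m^3


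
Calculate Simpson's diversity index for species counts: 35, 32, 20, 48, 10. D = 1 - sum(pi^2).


Total N = 35 + 32 + 20 + 48 + 10 = 145
Per-species terms:
  p = 35/145 = 0.241379; p^2 = 0.241379^2 = 0.058264
  p = 32/145 = 0.220690; p^2 = 0.220690^2 = 0.048704
  p = 20/145 = 0.137931; p^2 = 0.137931^2 = 0.019025
  p = 48/145 = 0.331034; p^2 = 0.331034^2 = 0.109584
  p = 10/145 = 0.068966; p^2 = 0.068966^2 = 0.004756
sum(p^2) = 0.058264 + 0.048704 + 0.019025 + 0.109584 + 0.004756 = 0.240333
D = 1 - 0.240333 = 0.759667 ≈ 0.7597

0.7597


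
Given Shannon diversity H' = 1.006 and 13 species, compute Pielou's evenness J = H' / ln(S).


ln(13) = 2.56495
J = H' / ln(S) = 1.006 / 2.56495 = 0.392210 ≈ 0.3922

0.3922


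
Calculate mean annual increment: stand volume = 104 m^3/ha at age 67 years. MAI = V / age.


MAI = 104 / 67 = 1.5522 ≈ 1.55 m^3/ha/yr

1.55 m^3/ha/yr


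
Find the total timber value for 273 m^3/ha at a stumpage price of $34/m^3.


Value = 273 * 34 = $9282/ha

$9282/ha


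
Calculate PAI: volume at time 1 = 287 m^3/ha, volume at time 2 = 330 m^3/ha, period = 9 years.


PAI = (V2 - V1) / period = (330 - 287) / 9 = 43 / 9 = 4.7778 ≈ 4.78 m^3/ha/yr

4.78 m^3/ha/yr


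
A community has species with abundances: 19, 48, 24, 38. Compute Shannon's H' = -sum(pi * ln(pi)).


Total N = 19 + 48 + 24 + 38 = 129
Per-species terms:
  p = 19/129 = 0.147287; ln(p) = -1.915372; p*ln(p) = 0.147287 * (-1.915372) = -0.282109
  p = 48/129 = 0.372093; ln(p) = -0.988611; p*ln(p) = 0.372093 * (-0.988611) = -0.367855
  p = 24/129 = 0.186047; ln(p) = -1.681756; p*ln(p) = 0.186047 * (-1.681756) = -0.312886
  p = 38/129 = 0.294574; ln(p) = -1.222225; p*ln(p) = 0.294574 * (-1.222225) = -0.360036
sum(p*ln(p)) = (-0.282109) + (-0.367855) + (-0.312886) + (-0.360036) = -1.322886
H' = -(-1.322886) = 1.322886 ≈ 1.3229

1.3229


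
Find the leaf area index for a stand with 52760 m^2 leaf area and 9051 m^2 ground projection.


LAI = 52760 / 9051 = 5.8292 ≈ 5.83

5.83


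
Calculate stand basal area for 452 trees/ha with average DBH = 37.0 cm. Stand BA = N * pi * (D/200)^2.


(D/200)^2 = (37.0/200)^2 = 0.185^2 = 0.034225
Individual BA = 3.141593 * 0.034225 = 0.107521 m^2
Stand BA = 452 * 0.107521 = 48.5995 ≈ 48.60 m^2/ha

48.60 m^2/ha


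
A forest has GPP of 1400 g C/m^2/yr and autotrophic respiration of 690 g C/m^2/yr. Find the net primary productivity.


NPP = GPP - Ra = 1400 - 690 = 710 g C/m^2/yr

710 g C/m^2/yr


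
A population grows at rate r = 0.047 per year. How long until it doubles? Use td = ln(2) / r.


td = ln(2) / 0.047 = 0.693147 / 0.047 = 14.7478 ≈ 14.7 years

14.7 years


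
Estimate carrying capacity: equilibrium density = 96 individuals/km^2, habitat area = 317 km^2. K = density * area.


K = 96 * 317 = 30432 individuals

30432 individuals


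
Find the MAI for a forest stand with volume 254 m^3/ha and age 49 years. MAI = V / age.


MAI = 254 / 49 = 5.1837 ≈ 5.18 m^3/ha/yr

5.18 m^3/ha/yr


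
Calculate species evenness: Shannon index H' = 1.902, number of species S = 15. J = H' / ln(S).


ln(15) = 2.70805
J = H' / ln(S) = 1.902 / 2.70805 = 0.702350 ≈ 0.7024

0.7024


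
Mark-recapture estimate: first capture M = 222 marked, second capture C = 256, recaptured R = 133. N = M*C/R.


N = M * C / R = 222 * 256 / 133 = 56832 / 133 = 427.31 ≈ 427

427 individuals


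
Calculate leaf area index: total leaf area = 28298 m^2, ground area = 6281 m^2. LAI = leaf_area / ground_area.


LAI = 28298 / 6281 = 4.5053 ≈ 4.51

4.51


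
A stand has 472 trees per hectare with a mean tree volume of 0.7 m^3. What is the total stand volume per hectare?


V_stand = 472 * 0.7 = 330.4 m^3/ha

330.4 m^3/ha


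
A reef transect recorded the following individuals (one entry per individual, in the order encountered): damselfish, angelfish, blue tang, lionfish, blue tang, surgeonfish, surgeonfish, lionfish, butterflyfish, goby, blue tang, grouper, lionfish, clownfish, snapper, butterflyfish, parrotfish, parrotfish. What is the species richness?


Total individuals logged = 18
Distinct species (count of individuals): damselfish (1), angelfish (1), blue tang (3), lionfish (3), surgeonfish (2), butterflyfish (2), goby (1), grouper (1), clownfish (1), snapper (1), parrotfish (2)
Species richness = number of distinct species = 11

11


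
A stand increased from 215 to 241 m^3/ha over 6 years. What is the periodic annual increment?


PAI = (V2 - V1) / period = (241 - 215) / 6 = 26 / 6 = 4.3333 ≈ 4.33 m^3/ha/yr

4.33 m^3/ha/yr


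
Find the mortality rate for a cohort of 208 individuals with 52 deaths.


Mortality rate = 52 / 208 = 0.2500

0.2500


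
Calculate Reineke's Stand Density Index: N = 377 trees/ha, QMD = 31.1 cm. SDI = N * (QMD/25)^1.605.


QMD/25 = 31.1/25 = 1.244
(1.244)^1.605 = exp(1.605 * ln(1.244)) = exp(1.605 * 0.218332) = exp(0.350423) = 1.41967
SDI = 377 * 1.41967 = 535.216 ≈ 535

535


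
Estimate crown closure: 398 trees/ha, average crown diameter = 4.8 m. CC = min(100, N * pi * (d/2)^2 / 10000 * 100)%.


(d/2)^2 = (4.8/2)^2 = 2.4^2 = 5.76
Crown area = 3.141593 * 5.76 = 18.0956 m^2
N * area / 10000 * 100 = 398 * 18.0956 / 10000 * 100 = 72.0205
CC = min(100, 72.0205) = 72.0205 ≈ 72.0%

72.0%


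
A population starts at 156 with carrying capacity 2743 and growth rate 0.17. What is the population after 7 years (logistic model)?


(K - N0)/N0 = (2743 - 156)/156 = 2587/156 = 16.5833
r*t = 0.17 * 7 = 1.19; exp(-1.19) = 0.304221
16.5833 * 0.304221 = 5.04499
1 + 5.04499 = 6.04499
N = 2743 / 6.04499 = 453.764 ≈ 454

454


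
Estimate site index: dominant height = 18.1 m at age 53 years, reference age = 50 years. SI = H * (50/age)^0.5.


50/53 = 0.943396
(0.943396)^0.5 = 0.971286
SI = 18.1 * 0.971286 = 17.5803 ≈ 17.6 m

17.6 m


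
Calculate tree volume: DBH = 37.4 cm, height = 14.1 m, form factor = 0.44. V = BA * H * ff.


(D/200)^2 = (37.4/200)^2 = 0.187^2 = 0.034969
BA = 3.141593 * 0.034969 = 0.109858 m^2
V = 0.109858 * 14.1 * 0.44 = 0.681559 ≈ 0.682 m^3

0.682 m^3


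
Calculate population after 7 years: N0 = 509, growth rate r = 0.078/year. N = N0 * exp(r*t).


r*t = 0.078 * 7 = 0.546
exp(0.546) = 1.72633
N = 509 * 1.72633 = 878.702 ≈ 879

879


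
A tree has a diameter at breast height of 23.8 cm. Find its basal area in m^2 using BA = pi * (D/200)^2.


D/200 = 23.8/200 = 0.119 m
(D/200)^2 = 0.119^2 = 0.014161
BA = 3.141593 * 0.014161 = 0.0444881 ≈ 0.0445 m^2

0.0445 m^2


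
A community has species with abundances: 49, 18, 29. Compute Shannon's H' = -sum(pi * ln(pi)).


Total N = 49 + 18 + 29 = 96
Per-species terms:
  p = 49/96 = 0.510417; ln(p) = -0.672527; p*ln(p) = 0.510417 * (-0.672527) = -0.343269
  p = 18/96 = 0.187500; ln(p) = -1.673976; p*ln(p) = 0.187500 * (-1.673976) = -0.313871
  p = 29/96 = 0.302083; ln(p) = -1.197053; p*ln(p) = 0.302083 * (-1.197053) = -0.361609
sum(p*ln(p)) = (-0.343269) + (-0.313871) + (-0.361609) = -1.018749
H' = -(-1.018749) = 1.018749 ≈ 1.0187

1.0187


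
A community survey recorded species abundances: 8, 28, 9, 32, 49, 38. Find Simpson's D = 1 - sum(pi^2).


Total N = 8 + 28 + 9 + 32 + 49 + 38 = 164
Per-species terms:
  p = 8/164 = 0.048780; p^2 = 0.048780^2 = 0.002379
  p = 28/164 = 0.170732; p^2 = 0.170732^2 = 0.029149
  p = 9/164 = 0.054878; p^2 = 0.054878^2 = 0.003012
  p = 32/164 = 0.195122; p^2 = 0.195122^2 = 0.038073
  p = 49/164 = 0.298780; p^2 = 0.298780^2 = 0.089269
  p = 38/164 = 0.231707; p^2 = 0.231707^2 = 0.053688
sum(p^2) = 0.002379 + 0.029149 + 0.003012 + 0.038073 + 0.089269 + 0.053688 = 0.215570
D = 1 - 0.215570 = 0.784430 ≈ 0.7844

0.7844


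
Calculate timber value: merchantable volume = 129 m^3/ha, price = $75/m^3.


Value = 129 * 75 = $9675/ha

$9675/ha


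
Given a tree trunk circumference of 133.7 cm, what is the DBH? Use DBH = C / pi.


DBH = C / pi = 133.7 / 3.141593 = 42.5580 ≈ 42.56 cm

42.56 cm


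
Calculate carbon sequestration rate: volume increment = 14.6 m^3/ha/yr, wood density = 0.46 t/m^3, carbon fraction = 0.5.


C = 14.6 * 0.46 * 0.5 = 3.358 ≈ 3.36 t C/ha/yr

3.36 t C/ha/yr


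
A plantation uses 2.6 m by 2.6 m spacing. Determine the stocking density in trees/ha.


N = 10000 / 2.6^2 = 10000 / 6.76 = 1479.29 ≈ 1479 trees/ha

1479 trees/ha


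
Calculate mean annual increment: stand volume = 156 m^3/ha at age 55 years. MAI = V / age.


MAI = 156 / 55 = 2.8364 ≈ 2.84 m^3/ha/yr

2.84 m^3/ha/yr


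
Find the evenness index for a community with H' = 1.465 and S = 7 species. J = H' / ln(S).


ln(7) = 1.94591
J = H' / ln(S) = 1.465 / 1.94591 = 0.752861 ≈ 0.7529

0.7529


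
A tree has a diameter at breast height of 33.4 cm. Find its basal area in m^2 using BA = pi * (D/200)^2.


D/200 = 33.4/200 = 0.167 m
(D/200)^2 = 0.167^2 = 0.027889
BA = 3.141593 * 0.027889 = 0.0876159 ≈ 0.0876 m^2

0.0876 m^2


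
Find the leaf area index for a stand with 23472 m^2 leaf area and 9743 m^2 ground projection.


LAI = 23472 / 9743 = 2.4091 ≈ 2.41

2.41


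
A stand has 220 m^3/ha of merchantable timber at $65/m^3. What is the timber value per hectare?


Value = 220 * 65 = $14300/ha

$14300/ha


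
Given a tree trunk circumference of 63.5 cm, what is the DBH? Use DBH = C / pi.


DBH = C / pi = 63.5 / 3.141593 = 20.2127 ≈ 20.21 cm

20.21 cm


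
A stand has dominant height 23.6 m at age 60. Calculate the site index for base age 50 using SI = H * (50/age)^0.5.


50/60 = 0.833333
(0.833333)^0.5 = 0.912871
SI = 23.6 * 0.912871 = 21.5438 ≈ 21.5 m

21.5 m


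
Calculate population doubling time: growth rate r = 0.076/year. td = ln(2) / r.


td = ln(2) / 0.076 = 0.693147 / 0.076 = 9.12036 ≈ 9.1 years

9.1 years


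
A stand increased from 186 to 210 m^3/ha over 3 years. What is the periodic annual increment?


PAI = (V2 - V1) / period = (210 - 186) / 3 = 24 / 3 = 8.00 m^3/ha/yr

8.00 m^3/ha/yr


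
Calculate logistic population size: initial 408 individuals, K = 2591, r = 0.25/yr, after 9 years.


(K - N0)/N0 = (2591 - 408)/408 = 2183/408 = 5.35049
r*t = 0.25 * 9 = 2.25; exp(-2.25) = 0.105399
5.35049 * 0.105399 = 0.563936
1 + 0.563936 = 1.56394
N = 2591 / 1.56394 = 1656.71 ≈ 1657

1657


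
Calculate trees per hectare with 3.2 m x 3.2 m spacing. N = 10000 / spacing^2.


N = 10000 / 3.2^2 = 10000 / 10.24 = 976.563 ≈ 977 trees/ha

977 trees/ha


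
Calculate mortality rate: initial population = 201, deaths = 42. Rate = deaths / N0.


Mortality rate = 42 / 201 = 0.208955 ≈ 0.2090

0.2090


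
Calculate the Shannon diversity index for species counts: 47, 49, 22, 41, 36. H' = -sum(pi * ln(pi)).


Total N = 47 + 49 + 22 + 41 + 36 = 195
Per-species terms:
  p = 47/195 = 0.241026; ln(p) = -1.422850; p*ln(p) = 0.241026 * (-1.422850) = -0.342944
  p = 49/195 = 0.251282; ln(p) = -1.381179; p*ln(p) = 0.251282 * (-1.381179) = -0.347065
  p = 22/195 = 0.112821; ln(p) = -2.181953; p*ln(p) = 0.112821 * (-2.181953) = -0.246170
  p = 41/195 = 0.210256; ln(p) = -1.559429; p*ln(p) = 0.210256 * (-1.559429) = -0.327879
  p = 36/195 = 0.184615; ln(p) = -1.689483; p*ln(p) = 0.184615 * (-1.689483) = -0.311904
sum(p*ln(p)) = (-0.342944) + (-0.347065) + (-0.246170) + (-0.327879) + (-0.311904) = -1.575962
H' = -(-1.575962) = 1.575962 ≈ 1.5760

1.5760


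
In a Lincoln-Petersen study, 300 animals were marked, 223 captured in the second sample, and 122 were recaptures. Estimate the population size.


N = M * C / R = 300 * 223 / 122 = 66900 / 122 = 548.36 ≈ 548

548 individuals


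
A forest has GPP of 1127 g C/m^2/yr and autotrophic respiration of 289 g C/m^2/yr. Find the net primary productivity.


NPP = GPP - Ra = 1127 - 289 = 838 g C/m^2/yr

838 g C/m^2/yr


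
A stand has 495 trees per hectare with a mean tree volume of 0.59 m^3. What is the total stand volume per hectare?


V_stand = 495 * 0.59 = 292.05 ≈ 292.1 m^3/ha

292.1 m^3/ha


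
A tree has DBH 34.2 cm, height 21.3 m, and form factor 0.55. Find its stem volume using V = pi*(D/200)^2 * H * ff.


(D/200)^2 = (34.2/200)^2 = 0.171^2 = 0.029241
BA = 3.141593 * 0.029241 = 0.0918633 m^2
V = 0.0918633 * 21.3 * 0.55 = 1.07618 ≈ 1.076 m^3

1.076 m^3


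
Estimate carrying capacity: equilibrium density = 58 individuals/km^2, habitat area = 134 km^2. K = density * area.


K = 58 * 134 = 7772 individuals

7772 individuals


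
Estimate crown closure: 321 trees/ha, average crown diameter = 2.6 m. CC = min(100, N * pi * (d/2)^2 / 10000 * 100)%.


(d/2)^2 = (2.6/2)^2 = 1.3^2 = 1.69
Crown area = 3.141593 * 1.69 = 5.30929 m^2
N * area / 10000 * 100 = 321 * 5.30929 / 10000 * 100 = 17.0428
CC = min(100, 17.0428) = 17.0428 ≈ 17.0%

17.0%


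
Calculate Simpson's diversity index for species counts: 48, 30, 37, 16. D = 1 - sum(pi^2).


Total N = 48 + 30 + 37 + 16 = 131
Per-species terms:
  p = 48/131 = 0.366412; p^2 = 0.366412^2 = 0.134258
  p = 30/131 = 0.229008; p^2 = 0.229008^2 = 0.052445
  p = 37/131 = 0.282443; p^2 = 0.282443^2 = 0.079774
  p = 16/131 = 0.122137; p^2 = 0.122137^2 = 0.014917
sum(p^2) = 0.134258 + 0.052445 + 0.079774 + 0.014917 = 0.281394
D = 1 - 0.281394 = 0.718606 ≈ 0.7186

0.7186


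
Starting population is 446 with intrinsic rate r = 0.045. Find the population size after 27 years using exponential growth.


r*t = 0.045 * 27 = 1.215
exp(1.215) = 3.37029
N = 446 * 3.37029 = 1503.15 ≈ 1503

1503


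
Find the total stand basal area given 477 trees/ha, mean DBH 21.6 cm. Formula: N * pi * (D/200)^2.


(D/200)^2 = (21.6/200)^2 = 0.108^2 = 0.011664
Individual BA = 3.141593 * 0.011664 = 0.0366435 m^2
Stand BA = 477 * 0.0366435 = 17.4789 ≈ 17.48 m^2/ha

17.48 m^2/ha


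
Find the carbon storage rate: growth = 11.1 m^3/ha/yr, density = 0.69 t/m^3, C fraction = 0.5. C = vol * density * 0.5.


C = 11.1 * 0.69 * 0.5 = 3.8295 ≈ 3.83 t C/ha/yr

3.83 t C/ha/yr


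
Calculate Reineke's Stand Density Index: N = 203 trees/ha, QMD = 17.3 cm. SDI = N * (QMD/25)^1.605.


QMD/25 = 17.3/25 = 0.692
(0.692)^1.605 = exp(1.605 * ln(0.692)) = exp(1.605 * (-0.368169)) = exp(-0.590911) = 0.553823
SDI = 203 * 0.553823 = 112.426 ≈ 112

112


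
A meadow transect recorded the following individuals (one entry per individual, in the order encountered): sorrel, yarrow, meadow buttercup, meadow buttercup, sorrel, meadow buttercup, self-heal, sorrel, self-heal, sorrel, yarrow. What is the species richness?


Total individuals logged = 11
Distinct species (count of individuals): sorrel (4), yarrow (2), meadow buttercup (3), self-heal (2)
Species richness = number of distinct species = 4

4


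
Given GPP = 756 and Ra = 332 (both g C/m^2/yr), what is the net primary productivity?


NPP = GPP - Ra = 756 - 332 = 424 g C/m^2/yr

424 g C/m^2/yr


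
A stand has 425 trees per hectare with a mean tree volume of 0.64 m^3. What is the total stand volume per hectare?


V_stand = 425 * 0.64 = 272.0 m^3/ha

272.0 m^3/ha


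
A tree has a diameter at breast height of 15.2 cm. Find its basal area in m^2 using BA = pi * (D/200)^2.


D/200 = 15.2/200 = 0.076 m
(D/200)^2 = 0.076^2 = 0.005776
BA = 3.141593 * 0.005776 = 0.0181458 ≈ 0.0181 m^2

0.0181 m^2


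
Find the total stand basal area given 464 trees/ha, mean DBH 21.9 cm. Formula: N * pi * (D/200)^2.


(D/200)^2 = (21.9/200)^2 = 0.1095^2 = 0.01199025
Individual BA = 3.141593 * 0.01199025 = 0.0376685 m^2
Stand BA = 464 * 0.0376685 = 17.4782 ≈ 17.48 m^2/ha

17.48 m^2/ha


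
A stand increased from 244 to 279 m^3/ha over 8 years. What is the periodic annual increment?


PAI = (V2 - V1) / period = (279 - 244) / 8 = 35 / 8 = 4.3750 ≈ 4.38 m^3/ha/yr

4.38 m^3/ha/yr


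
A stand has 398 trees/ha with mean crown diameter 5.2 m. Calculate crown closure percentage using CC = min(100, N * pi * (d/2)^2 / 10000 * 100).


(d/2)^2 = (5.2/2)^2 = 2.6^2 = 6.76
Crown area = 3.141593 * 6.76 = 21.2372 m^2
N * area / 10000 * 100 = 398 * 21.2372 / 10000 * 100 = 84.5241
CC = min(100, 84.5241) = 84.5241 ≈ 84.5%

84.5%


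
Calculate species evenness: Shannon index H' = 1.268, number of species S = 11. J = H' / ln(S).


ln(11) = 2.39790
J = H' / ln(S) = 1.268 / 2.39790 = 0.528796 ≈ 0.5288

0.5288


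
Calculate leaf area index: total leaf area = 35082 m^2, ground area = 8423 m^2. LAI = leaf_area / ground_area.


LAI = 35082 / 8423 = 4.1650 ≈ 4.17

4.17


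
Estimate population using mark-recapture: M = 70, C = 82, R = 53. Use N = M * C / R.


N = M * C / R = 70 * 82 / 53 = 5740 / 53 = 108.30 ≈ 108

108 individuals


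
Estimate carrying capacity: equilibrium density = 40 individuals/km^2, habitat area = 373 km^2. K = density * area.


K = 40 * 373 = 14920 individuals

14920 individuals


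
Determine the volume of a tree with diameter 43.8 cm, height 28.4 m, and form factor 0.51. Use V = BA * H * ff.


(D/200)^2 = (43.8/200)^2 = 0.219^2 = 0.047961
BA = 3.141593 * 0.047961 = 0.150674 m^2
V = 0.150674 * 28.4 * 0.51 = 2.18236 ≈ 2.182 m^3

2.182 m^3


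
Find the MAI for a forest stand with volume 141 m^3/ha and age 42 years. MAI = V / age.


MAI = 141 / 42 = 3.3571 ≈ 3.36 m^3/ha/yr

3.36 m^3/ha/yr


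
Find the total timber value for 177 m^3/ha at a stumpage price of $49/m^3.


Value = 177 * 49 = $8673/ha

$8673/ha


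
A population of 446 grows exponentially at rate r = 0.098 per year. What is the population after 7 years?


r*t = 0.098 * 7 = 0.686
exp(0.686) = 1.98576
N = 446 * 1.98576 = 885.649 ≈ 886

886


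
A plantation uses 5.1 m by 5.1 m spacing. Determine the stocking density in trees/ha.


N = 10000 / 5.1^2 = 10000 / 26.01 = 384.468 ≈ 384 trees/ha

384 trees/ha


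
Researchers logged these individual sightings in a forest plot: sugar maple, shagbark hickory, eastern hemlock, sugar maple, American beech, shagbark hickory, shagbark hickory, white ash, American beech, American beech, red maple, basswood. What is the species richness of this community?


Total individuals logged = 12
Distinct species (count of individuals): sugar maple (2), shagbark hickory (3), eastern hemlock (1), American beech (3), white ash (1), red maple (1), basswood (1)
Species richness = number of distinct species = 7

7


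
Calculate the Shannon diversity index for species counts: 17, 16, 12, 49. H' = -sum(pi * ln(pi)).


Total N = 17 + 16 + 12 + 49 = 94
Per-species terms:
  p = 17/94 = 0.180851; ln(p) = -1.710082; p*ln(p) = 0.180851 * (-1.710082) = -0.309270
  p = 16/94 = 0.170213; ln(p) = -1.770705; p*ln(p) = 0.170213 * (-1.770705) = -0.301397
  p = 12/94 = 0.127660; ln(p) = -2.058385; p*ln(p) = 0.127660 * (-2.058385) = -0.262773
  p = 49/94 = 0.521277; ln(p) = -0.651474; p*ln(p) = 0.521277 * (-0.651474) = -0.339598
sum(p*ln(p)) = (-0.309270) + (-0.301397) + (-0.262773) + (-0.339598) = -1.213038
H' = -(-1.213038) = 1.213038 ≈ 1.2130

1.2130


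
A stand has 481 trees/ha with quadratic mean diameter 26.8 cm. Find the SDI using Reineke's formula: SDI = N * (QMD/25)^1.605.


QMD/25 = 26.8/25 = 1.072
(1.072)^1.605 = exp(1.605 * ln(1.072)) = exp(1.605 * 0.0695261) = exp(0.111589) = 1.11805
SDI = 481 * 1.11805 = 537.782 ≈ 538

538


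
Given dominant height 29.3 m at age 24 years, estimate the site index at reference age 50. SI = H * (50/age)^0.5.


50/24 = 2.08333
(2.08333)^0.5 = 1.44337
SI = 29.3 * 1.44337 = 42.2907 ≈ 42.3 m

42.3 m


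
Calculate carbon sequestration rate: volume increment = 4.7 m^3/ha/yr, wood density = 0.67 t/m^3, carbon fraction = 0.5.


C = 4.7 * 0.67 * 0.5 = 1.5745 ≈ 1.57 t C/ha/yr

1.57 t C/ha/yr


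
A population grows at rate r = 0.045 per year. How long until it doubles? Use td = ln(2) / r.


td = ln(2) / 0.045 = 0.693147 / 0.045 = 15.4033 ≈ 15.4 years

15.4 years


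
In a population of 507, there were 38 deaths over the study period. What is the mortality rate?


Mortality rate = 38 / 507 = 0.074951 ≈ 0.0750

0.0750


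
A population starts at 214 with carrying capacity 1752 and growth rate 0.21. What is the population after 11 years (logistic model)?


(K - N0)/N0 = (1752 - 214)/214 = 1538/214 = 7.18692
r*t = 0.21 * 11 = 2.31; exp(-2.31) = 0.0992613
7.18692 * 0.0992613 = 0.713383
1 + 0.713383 = 1.71338
N = 1752 / 1.71338 = 1022.54 ≈ 1023

1023


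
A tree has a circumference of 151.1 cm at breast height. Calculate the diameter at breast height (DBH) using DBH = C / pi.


DBH = C / pi = 151.1 / 3.141593 = 48.0966 ≈ 48.10 cm

48.10 cm


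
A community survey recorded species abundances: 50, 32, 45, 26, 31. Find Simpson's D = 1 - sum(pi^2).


Total N = 50 + 32 + 45 + 26 + 31 = 184
Per-species terms:
  p = 50/184 = 0.271739; p^2 = 0.271739^2 = 0.073842
  p = 32/184 = 0.173913; p^2 = 0.173913^2 = 0.030246
  p = 45/184 = 0.244565; p^2 = 0.244565^2 = 0.059812
  p = 26/184 = 0.141304; p^2 = 0.141304^2 = 0.019967
  p = 31/184 = 0.168478; p^2 = 0.168478^2 = 0.028385
sum(p^2) = 0.073842 + 0.030246 + 0.059812 + 0.019967 + 0.028385 = 0.212252
D = 1 - 0.212252 = 0.787748 ≈ 0.7877

0.7877


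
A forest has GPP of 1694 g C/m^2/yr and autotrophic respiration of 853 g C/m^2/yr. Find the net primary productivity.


NPP = GPP - Ra = 1694 - 853 = 841 g C/m^2/yr

841 g C/m^2/yr


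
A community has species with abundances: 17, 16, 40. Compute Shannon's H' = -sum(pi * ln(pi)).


Total N = 17 + 16 + 40 = 73
Per-species terms:
  p = 17/73 = 0.232877; ln(p) = -1.457245; p*ln(p) = 0.232877 * (-1.457245) = -0.339359
  p = 16/73 = 0.219178; ln(p) = -1.517871; p*ln(p) = 0.219178 * (-1.517871) = -0.332684
  p = 40/73 = 0.547945; ln(p) = -0.601580; p*ln(p) = 0.547945 * (-0.601580) = -0.329633
sum(p*ln(p)) = (-0.339359) + (-0.332684) + (-0.329633) = -1.001676
H' = -(-1.001676) = 1.001676 ≈ 1.0017

1.0017


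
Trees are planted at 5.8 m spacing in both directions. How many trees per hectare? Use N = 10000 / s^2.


N = 10000 / 5.8^2 = 10000 / 33.64 = 297.265 ≈ 297 trees/ha

297 trees/ha


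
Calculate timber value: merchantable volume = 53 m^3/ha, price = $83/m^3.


Value = 53 * 83 = $4399/ha

$4399/ha


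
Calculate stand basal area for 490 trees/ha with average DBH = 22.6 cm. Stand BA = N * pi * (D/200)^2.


(D/200)^2 = (22.6/200)^2 = 0.113^2 = 0.012769
Individual BA = 3.141593 * 0.012769 = 0.0401150 m^2
Stand BA = 490 * 0.0401150 = 19.6564 ≈ 19.66 m^2/ha

19.66 m^2/ha


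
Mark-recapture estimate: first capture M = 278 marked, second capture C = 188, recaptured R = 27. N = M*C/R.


N = M * C / R = 278 * 188 / 27 = 52264 / 27 = 1935.70 ≈ 1936

1936 individuals


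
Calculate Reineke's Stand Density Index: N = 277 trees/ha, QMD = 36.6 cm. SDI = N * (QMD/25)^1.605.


QMD/25 = 36.6/25 = 1.464
(1.464)^1.605 = exp(1.605 * ln(1.464)) = exp(1.605 * 0.381172) = exp(0.611781) = 1.84371
SDI = 277 * 1.84371 = 510.708 ≈ 511

511


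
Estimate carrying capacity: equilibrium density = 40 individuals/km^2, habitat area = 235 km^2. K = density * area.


K = 40 * 235 = 9400 individuals

9400 individuals


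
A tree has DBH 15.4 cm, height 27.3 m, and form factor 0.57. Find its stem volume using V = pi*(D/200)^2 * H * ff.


(D/200)^2 = (15.4/200)^2 = 0.077^2 = 0.005929
BA = 3.141593 * 0.005929 = 0.0186265 m^2
V = 0.0186265 * 27.3 * 0.57 = 0.289847 ≈ 0.290 m^3

0.290 m^3


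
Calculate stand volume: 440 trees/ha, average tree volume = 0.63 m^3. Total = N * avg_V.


V_stand = 440 * 0.63 = 277.2 m^3/ha

277.2 m^3/ha


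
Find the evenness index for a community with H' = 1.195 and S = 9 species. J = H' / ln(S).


ln(9) = 2.19722
J = H' / ln(S) = 1.195 / 2.19722 = 0.543869 ≈ 0.5439

0.5439


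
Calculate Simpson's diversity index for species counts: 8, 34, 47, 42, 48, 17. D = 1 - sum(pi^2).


Total N = 8 + 34 + 47 + 42 + 48 + 17 = 196
Per-species terms:
  p = 8/196 = 0.040816; p^2 = 0.040816^2 = 0.001666
  p = 34/196 = 0.173469; p^2 = 0.173469^2 = 0.030091
  p = 47/196 = 0.239796; p^2 = 0.239796^2 = 0.057502
  p = 42/196 = 0.214286; p^2 = 0.214286^2 = 0.045918
  p = 48/196 = 0.244898; p^2 = 0.244898^2 = 0.059975
  p = 17/196 = 0.086735; p^2 = 0.086735^2 = 0.007523
sum(p^2) = 0.001666 + 0.030091 + 0.057502 + 0.045918 + 0.059975 + 0.007523 = 0.202675
D = 1 - 0.202675 = 0.797325 ≈ 0.7973

0.7973


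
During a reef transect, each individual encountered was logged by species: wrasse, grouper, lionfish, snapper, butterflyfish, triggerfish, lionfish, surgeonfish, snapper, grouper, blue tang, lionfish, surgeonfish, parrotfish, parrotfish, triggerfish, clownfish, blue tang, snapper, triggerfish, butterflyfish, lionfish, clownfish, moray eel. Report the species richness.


Total individuals logged = 24
Distinct species (count of individuals): wrasse (1), grouper (2), lionfish (4), snapper (3), butterflyfish (2), triggerfish (3), surgeonfish (2), blue tang (2), parrotfish (2), clownfish (2), moray eel (1)
Species richness = number of distinct species = 11

11


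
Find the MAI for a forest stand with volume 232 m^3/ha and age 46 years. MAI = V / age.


MAI = 232 / 46 = 5.0435 ≈ 5.04 m^3/ha/yr

5.04 m^3/ha/yr


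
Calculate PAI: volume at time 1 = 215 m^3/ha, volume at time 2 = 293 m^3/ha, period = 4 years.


PAI = (V2 - V1) / period = (293 - 215) / 4 = 78 / 4 = 19.50 m^3/ha/yr

19.50 m^3/ha/yr


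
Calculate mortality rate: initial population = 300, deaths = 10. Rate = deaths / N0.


Mortality rate = 10 / 300 = 0.033333 ≈ 0.0333

0.0333


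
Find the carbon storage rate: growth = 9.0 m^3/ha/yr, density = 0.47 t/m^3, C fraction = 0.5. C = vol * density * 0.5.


C = 9.0 * 0.47 * 0.5 = 2.115 ≈ 2.12 t C/ha/yr

2.12 t C/ha/yr


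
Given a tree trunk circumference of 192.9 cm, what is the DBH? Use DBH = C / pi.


DBH = C / pi = 192.9 / 3.141593 = 61.4020 ≈ 61.40 cm

61.40 cm


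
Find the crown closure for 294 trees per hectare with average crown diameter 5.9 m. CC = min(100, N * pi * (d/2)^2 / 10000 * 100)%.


(d/2)^2 = (5.9/2)^2 = 2.95^2 = 8.7025
Crown area = 3.141593 * 8.7025 = 27.3397 m^2
N * area / 10000 * 100 = 294 * 27.3397 / 10000 * 100 = 80.3787
CC = min(100, 80.3787) = 80.3787 ≈ 80.4%

80.4%


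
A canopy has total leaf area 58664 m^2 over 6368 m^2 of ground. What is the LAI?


LAI = 58664 / 6368 = 9.2123 ≈ 9.21

9.21


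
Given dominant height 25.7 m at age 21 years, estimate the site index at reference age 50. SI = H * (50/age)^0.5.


50/21 = 2.38095
(2.38095)^0.5 = 1.54303
SI = 25.7 * 1.54303 = 39.6559 ≈ 39.7 m

39.7 m


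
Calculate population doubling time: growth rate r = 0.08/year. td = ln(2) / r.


td = ln(2) / 0.08 = 0.693147 / 0.08 = 8.66434 ≈ 8.7 years

8.7 years


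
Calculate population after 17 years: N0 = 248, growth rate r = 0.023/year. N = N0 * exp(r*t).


r*t = 0.023 * 17 = 0.391
exp(0.391) = 1.47846
N = 248 * 1.47846 = 366.658 ≈ 367

367


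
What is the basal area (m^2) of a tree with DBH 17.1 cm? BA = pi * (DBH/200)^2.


D/200 = 17.1/200 = 0.0855 m
(D/200)^2 = 0.0855^2 = 0.00731025
BA = 3.141593 * 0.00731025 = 0.0229658 ≈ 0.0230 m^2

0.0230 m^2


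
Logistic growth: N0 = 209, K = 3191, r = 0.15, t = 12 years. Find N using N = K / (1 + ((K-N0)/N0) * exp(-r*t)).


(K - N0)/N0 = (3191 - 209)/209 = 2982/209 = 14.2679
r*t = 0.15 * 12 = 1.8; exp(-1.8) = 0.165299
14.2679 * 0.165299 = 2.35847
1 + 2.35847 = 3.35847
N = 3191 / 3.35847 = 950.135 ≈ 950

950


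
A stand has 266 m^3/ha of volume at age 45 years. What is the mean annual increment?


MAI = 266 / 45 = 5.9111 ≈ 5.91 m^3/ha/yr

5.91 m^3/ha/yr


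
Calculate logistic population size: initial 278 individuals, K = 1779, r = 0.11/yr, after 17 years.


(K - N0)/N0 = (1779 - 278)/278 = 1501/278 = 5.39928
r*t = 0.11 * 17 = 1.87; exp(-1.87) = 0.154124
5.39928 * 0.154124 = 0.832159
1 + 0.832159 = 1.83216
N = 1779 / 1.83216 = 970.985 ≈ 971

971


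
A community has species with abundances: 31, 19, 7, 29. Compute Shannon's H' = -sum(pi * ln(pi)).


Total N = 31 + 19 + 7 + 29 = 86
Per-species terms:
  p = 31/86 = 0.360465; ln(p) = -1.020360; p*ln(p) = 0.360465 * (-1.020360) = -0.367804
  p = 19/86 = 0.220930; ln(p) = -1.509909; p*ln(p) = 0.220930 * (-1.509909) = -0.333584
  p = 7/86 = 0.081395; ln(p) = -2.508441; p*ln(p) = 0.081395 * (-2.508441) = -0.204175
  p = 29/86 = 0.337209; ln(p) = -1.087052; p*ln(p) = 0.337209 * (-1.087052) = -0.366564
sum(p*ln(p)) = (-0.367804) + (-0.333584) + (-0.204175) + (-0.366564) = -1.272127
H' = -(-1.272127) = 1.272127 ≈ 1.2721

1.2721


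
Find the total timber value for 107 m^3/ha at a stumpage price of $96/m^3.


Value = 107 * 96 = $10272/ha

$10272/ha


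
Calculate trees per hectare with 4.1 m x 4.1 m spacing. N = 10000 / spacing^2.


N = 10000 / 4.1^2 = 10000 / 16.81 = 594.884 ≈ 595 trees/ha

595 trees/ha


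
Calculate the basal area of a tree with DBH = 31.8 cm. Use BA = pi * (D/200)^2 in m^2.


D/200 = 31.8/200 = 0.159 m
(D/200)^2 = 0.159^2 = 0.025281
BA = 3.141593 * 0.025281 = 0.0794226 ≈ 0.0794 m^2

0.0794 m^2


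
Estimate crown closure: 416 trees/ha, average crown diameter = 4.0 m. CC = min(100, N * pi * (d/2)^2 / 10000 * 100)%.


(d/2)^2 = (4.0/2)^2 = 2^2 = 4
Crown area = 3.141593 * 4 = 12.5664 m^2
N * area / 10000 * 100 = 416 * 12.5664 / 10000 * 100 = 52.2762
CC = min(100, 52.2762) = 52.2762 ≈ 52.3%

52.3%


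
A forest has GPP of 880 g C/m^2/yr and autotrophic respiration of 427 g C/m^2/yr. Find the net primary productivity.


NPP = GPP - Ra = 880 - 427 = 453 g C/m^2/yr

453 g C/m^2/yr
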